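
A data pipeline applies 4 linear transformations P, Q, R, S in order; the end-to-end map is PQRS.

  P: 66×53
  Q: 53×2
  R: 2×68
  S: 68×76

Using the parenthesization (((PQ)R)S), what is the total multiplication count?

357060

(PQ): 66×53 by 53×2 → 66×2, cost 66·53·2 = 6996
((PQ)R): 66×2 by 2×68 → 66×68, cost 66·2·68 = 8976; cumulative 15972
(((PQ)R)S): 66×68 by 68×76 → 66×76, cost 66·68·76 = 341088; cumulative 357060
Total: 357060 scalar multiplications.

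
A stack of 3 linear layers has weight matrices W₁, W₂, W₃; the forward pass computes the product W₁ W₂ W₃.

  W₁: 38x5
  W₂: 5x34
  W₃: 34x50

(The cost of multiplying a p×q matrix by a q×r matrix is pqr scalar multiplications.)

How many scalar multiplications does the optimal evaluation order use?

Order (W₁ (W₂ W₃)): (W₂ W₃): 5×34 by 34×50 → 5×50, cost 5·34·50 = 8500; (W₁ (W₂ W₃)): 38×5 by 5×50 → 38×50, cost 38·5·50 = 9500; cumulative 18000. Total 18000.
Order ((W₁ W₂) W₃): (W₁ W₂): 38×5 by 5×34 → 38×34, cost 38·5·34 = 6460; ((W₁ W₂) W₃): 38×34 by 34×50 → 38×50, cost 38·34·50 = 64600; cumulative 71060. Total 71060.
Minimum: 18000.

18000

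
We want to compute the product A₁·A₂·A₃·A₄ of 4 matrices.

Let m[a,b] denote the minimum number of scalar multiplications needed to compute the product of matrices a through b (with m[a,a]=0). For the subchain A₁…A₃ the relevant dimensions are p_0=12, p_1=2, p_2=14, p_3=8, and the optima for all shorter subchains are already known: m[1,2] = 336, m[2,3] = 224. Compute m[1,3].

m[1,3] = min over k∈[1,2] of m[1,k]+m[k+1,3]+p_{0}·p_k·p_{3}.
k=1: 0 + 224 + 12·2·8 = 416; k=2: 336 + 0 + 12·14·8 = 1680.
Minimum: 416 at k=1.

416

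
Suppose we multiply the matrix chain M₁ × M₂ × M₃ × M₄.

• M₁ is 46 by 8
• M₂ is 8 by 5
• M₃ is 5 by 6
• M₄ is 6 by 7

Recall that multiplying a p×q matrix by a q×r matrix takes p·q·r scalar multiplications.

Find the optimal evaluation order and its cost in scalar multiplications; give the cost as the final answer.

Adjacent pairs: M₁M₂ = 46·8·5 = 1840; M₂M₃ = 8·5·6 = 240; M₃M₄ = 5·6·7 = 210.
Length 3: M₁..M₃: k=1: 0+240+46·8·6=2448; k=2: 1840+0+46·5·6=3220 → min 2448 | M₂..M₄: k=2: 0+210+8·5·7=490; k=3: 240+0+8·6·7=576 → min 490.
Length 4: M₁..M₄: k=1: 0+490+46·8·7=3066; k=2: 1840+210+46·5·7=3660; k=3: 2448+0+46·6·7=4380 → min 3066.
Optimal parenthesization: (M₁ × (M₂ × (M₃ × M₄))) with cost 3066.

3066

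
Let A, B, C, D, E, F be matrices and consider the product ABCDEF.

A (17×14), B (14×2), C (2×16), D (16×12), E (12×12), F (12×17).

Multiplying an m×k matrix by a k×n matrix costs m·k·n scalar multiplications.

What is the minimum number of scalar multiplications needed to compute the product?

Adjacent pairs: AB = 17·14·2 = 476; BC = 14·2·16 = 448; CD = 2·16·12 = 384; DE = 16·12·12 = 2304; EF = 12·12·17 = 2448.
Length 3: A..C: k=1: 0+448+17·14·16=4256; k=2: 476+0+17·2·16=1020 → min 1020 | B..D: k=2: 0+384+14·2·12=720; k=3: 448+0+14·16·12=3136 → min 720 | C..E: k=3: 0+2304+2·16·12=2688; k=4: 384+0+2·12·12=672 → min 672 | D..F: k=4: 0+2448+16·12·17=5712; k=5: 2304+0+16·12·17=5568 → min 5568.
Length 4: A..D: k=1: 0+720+17·14·12=3576; k=2: 476+384+17·2·12=1268; k=3: 1020+0+17·16·12=4284 → min 1268 | B..E: k=2: 0+672+14·2·12=1008; k=3: 448+2304+14·16·12=5440; k=4: 720+0+14·12·12=2736 → min 1008 | C..F: k=3: 0+5568+2·16·17=6112; k=4: 384+2448+2·12·17=3240; k=5: 672+0+2·12·17=1080 → min 1080.
Length 5: A..E: k=1: 0+1008+17·14·12=3864; k=2: 476+672+17·2·12=1556; k=3: 1020+2304+17·16·12=6588; k=4: 1268+0+17·12·12=3716 → min 1556 | B..F: k=2: 0+1080+14·2·17=1556; k=3: 448+5568+14·16·17=9824; k=4: 720+2448+14·12·17=6024; k=5: 1008+0+14·12·17=3864 → min 1556.
Length 6: A..F: k=1: 0+1556+17·14·17=5602; k=2: 476+1080+17·2·17=2134; k=3: 1020+5568+17·16·17=11212; k=4: 1268+2448+17·12·17=7184; k=5: 1556+0+17·12·17=5024 → min 2134.
Optimal order: ((AB)(((CD)E)F)) with cost 2134.

2134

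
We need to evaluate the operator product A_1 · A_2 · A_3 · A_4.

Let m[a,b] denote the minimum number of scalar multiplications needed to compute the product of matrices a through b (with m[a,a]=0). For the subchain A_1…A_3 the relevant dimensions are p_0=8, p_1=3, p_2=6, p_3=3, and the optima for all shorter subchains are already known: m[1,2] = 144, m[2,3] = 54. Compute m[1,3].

m[1,3] = min over k∈[1,2] of m[1,k]+m[k+1,3]+p_{0}·p_k·p_{3}.
k=1: 0 + 54 + 8·3·3 = 126; k=2: 144 + 0 + 8·6·3 = 288.
Minimum: 126 at k=1.

126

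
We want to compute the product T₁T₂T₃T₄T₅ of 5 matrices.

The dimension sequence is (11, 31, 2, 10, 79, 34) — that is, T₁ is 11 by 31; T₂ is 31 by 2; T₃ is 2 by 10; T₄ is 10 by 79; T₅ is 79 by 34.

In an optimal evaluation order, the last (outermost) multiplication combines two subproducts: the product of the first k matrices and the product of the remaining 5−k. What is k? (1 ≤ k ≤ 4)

Adjacent pairs: T₁T₂ = 11·31·2 = 682; T₂T₃ = 31·2·10 = 620; T₃T₄ = 2·10·79 = 1580; T₄T₅ = 10·79·34 = 26860.
Length 3: T₁..T₃: k=1: 0+620+11·31·10=4030; k=2: 682+0+11·2·10=902 → min 902 | T₂..T₄: k=2: 0+1580+31·2·79=6478; k=3: 620+0+31·10·79=25110 → min 6478 | T₃..T₅: k=3: 0+26860+2·10·34=27540; k=4: 1580+0+2·79·34=6952 → min 6952.
Length 4: T₁..T₄: k=1: 0+6478+11·31·79=33417; k=2: 682+1580+11·2·79=4000; k=3: 902+0+11·10·79=9592 → min 4000 | T₂..T₅: k=2: 0+6952+31·2·34=9060; k=3: 620+26860+31·10·34=38020; k=4: 6478+0+31·79·34=89744 → min 9060.
Top-level splits: k=1: (T₁..T₁)·(T₂..T₅) → 0+9060+11·31·34 = 20654; k=2: (T₁..T₂)·(T₃..T₅) → 682+6952+11·2·34 = 8382; k=3: (T₁..T₃)·(T₄..T₅) → 902+26860+11·10·34 = 31502; k=4: (T₁..T₄)·(T₅..T₅) → 4000+0+11·79·34 = 33546.
Best split is after T₂, i.e. k = 2.

2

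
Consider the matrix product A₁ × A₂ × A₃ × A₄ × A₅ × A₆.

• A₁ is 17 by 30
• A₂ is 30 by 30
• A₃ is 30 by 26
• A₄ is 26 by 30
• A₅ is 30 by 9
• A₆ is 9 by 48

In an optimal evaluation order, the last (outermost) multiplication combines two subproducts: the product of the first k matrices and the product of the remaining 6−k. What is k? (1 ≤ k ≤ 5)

Adjacent pairs: A₁A₂ = 17·30·30 = 15300; A₂A₃ = 30·30·26 = 23400; A₃A₄ = 30·26·30 = 23400; A₄A₅ = 26·30·9 = 7020; A₅A₆ = 30·9·48 = 12960.
Length 3: A₁..A₃: k=1: 0+23400+17·30·26=36660; k=2: 15300+0+17·30·26=28560 → min 28560 | A₂..A₄: k=2: 0+23400+30·30·30=50400; k=3: 23400+0+30·26·30=46800 → min 46800 | A₃..A₅: k=3: 0+7020+30·26·9=14040; k=4: 23400+0+30·30·9=31500 → min 14040 | A₄..A₆: k=4: 0+12960+26·30·48=50400; k=5: 7020+0+26·9·48=18252 → min 18252.
Length 4: A₁..A₄: k=1: 0+46800+17·30·30=62100; k=2: 15300+23400+17·30·30=54000; k=3: 28560+0+17·26·30=41820 → min 41820 | A₂..A₅: k=2: 0+14040+30·30·9=22140; k=3: 23400+7020+30·26·9=37440; k=4: 46800+0+30·30·9=54900 → min 22140 | A₃..A₆: k=3: 0+18252+30·26·48=55692; k=4: 23400+12960+30·30·48=79560; k=5: 14040+0+30·9·48=27000 → min 27000.
Length 5: A₁..A₅: k=1: 0+22140+17·30·9=26730; k=2: 15300+14040+17·30·9=33930; k=3: 28560+7020+17·26·9=39558; k=4: 41820+0+17·30·9=46410 → min 26730 | A₂..A₆: k=2: 0+27000+30·30·48=70200; k=3: 23400+18252+30·26·48=79092; k=4: 46800+12960+30·30·48=102960; k=5: 22140+0+30·9·48=35100 → min 35100.
Top-level splits: k=1: (A₁..A₁)·(A₂..A₆) → 0+35100+17·30·48 = 59580; k=2: (A₁..A₂)·(A₃..A₆) → 15300+27000+17·30·48 = 66780; k=3: (A₁..A₃)·(A₄..A₆) → 28560+18252+17·26·48 = 68028; k=4: (A₁..A₄)·(A₅..A₆) → 41820+12960+17·30·48 = 79260; k=5: (A₁..A₅)·(A₆..A₆) → 26730+0+17·9·48 = 34074.
Best split is after A₅, i.e. k = 5.

5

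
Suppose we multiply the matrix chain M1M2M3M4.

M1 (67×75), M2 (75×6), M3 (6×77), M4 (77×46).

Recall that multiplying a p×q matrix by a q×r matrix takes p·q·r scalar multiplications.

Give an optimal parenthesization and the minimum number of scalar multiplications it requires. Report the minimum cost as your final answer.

Adjacent pairs: M1M2 = 67·75·6 = 30150; M2M3 = 75·6·77 = 34650; M3M4 = 6·77·46 = 21252.
Length 3: M1..M3: k=1: 0+34650+67·75·77=421575; k=2: 30150+0+67·6·77=61104 → min 61104 | M2..M4: k=2: 0+21252+75·6·46=41952; k=3: 34650+0+75·77·46=300300 → min 41952.
Length 4: M1..M4: k=1: 0+41952+67·75·46=273102; k=2: 30150+21252+67·6·46=69894; k=3: 61104+0+67·77·46=298418 → min 69894.
Optimal parenthesization: ((M1M2)(M3M4)) with cost 69894.

69894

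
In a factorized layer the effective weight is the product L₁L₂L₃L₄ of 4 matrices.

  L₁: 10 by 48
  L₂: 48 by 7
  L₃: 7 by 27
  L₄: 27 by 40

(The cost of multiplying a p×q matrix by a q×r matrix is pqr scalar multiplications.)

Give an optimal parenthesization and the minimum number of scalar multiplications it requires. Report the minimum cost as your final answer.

Adjacent pairs: L₁L₂ = 10·48·7 = 3360; L₂L₃ = 48·7·27 = 9072; L₃L₄ = 7·27·40 = 7560.
Length 3: L₁..L₃: k=1: 0+9072+10·48·27=22032; k=2: 3360+0+10·7·27=5250 → min 5250 | L₂..L₄: k=2: 0+7560+48·7·40=21000; k=3: 9072+0+48·27·40=60912 → min 21000.
Length 4: L₁..L₄: k=1: 0+21000+10·48·40=40200; k=2: 3360+7560+10·7·40=13720; k=3: 5250+0+10·27·40=16050 → min 13720.
Optimal parenthesization: ((L₁L₂)(L₃L₄)) with cost 13720.

13720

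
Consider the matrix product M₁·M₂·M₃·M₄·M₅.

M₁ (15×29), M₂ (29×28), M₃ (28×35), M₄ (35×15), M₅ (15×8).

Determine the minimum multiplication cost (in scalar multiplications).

22016

Adjacent pairs: M₁M₂ = 15·29·28 = 12180; M₂M₃ = 29·28·35 = 28420; M₃M₄ = 28·35·15 = 14700; M₄M₅ = 35·15·8 = 4200.
Length 3: M₁..M₃: k=1: 0+28420+15·29·35=43645; k=2: 12180+0+15·28·35=26880 → min 26880 | M₂..M₄: k=2: 0+14700+29·28·15=26880; k=3: 28420+0+29·35·15=43645 → min 26880 | M₃..M₅: k=3: 0+4200+28·35·8=12040; k=4: 14700+0+28·15·8=18060 → min 12040.
Length 4: M₁..M₄: k=1: 0+26880+15·29·15=33405; k=2: 12180+14700+15·28·15=33180; k=3: 26880+0+15·35·15=34755 → min 33180 | M₂..M₅: k=2: 0+12040+29·28·8=18536; k=3: 28420+4200+29·35·8=40740; k=4: 26880+0+29·15·8=30360 → min 18536.
Length 5: M₁..M₅: k=1: 0+18536+15·29·8=22016; k=2: 12180+12040+15·28·8=27580; k=3: 26880+4200+15·35·8=35280; k=4: 33180+0+15·15·8=34980 → min 22016.
Optimal order: (M₁·(M₂·(M₃·(M₄·M₅)))) with cost 22016.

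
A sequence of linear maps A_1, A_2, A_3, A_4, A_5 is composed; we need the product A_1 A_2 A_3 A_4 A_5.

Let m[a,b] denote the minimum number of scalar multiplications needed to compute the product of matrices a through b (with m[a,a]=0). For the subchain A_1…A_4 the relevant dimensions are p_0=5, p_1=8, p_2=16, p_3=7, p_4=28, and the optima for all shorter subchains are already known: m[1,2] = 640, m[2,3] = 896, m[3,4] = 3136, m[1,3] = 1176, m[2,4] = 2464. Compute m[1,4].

2156

m[1,4] = min over k∈[1,3] of m[1,k]+m[k+1,4]+p_{0}·p_k·p_{4}.
k=1: 0 + 2464 + 5·8·28 = 3584; k=2: 640 + 3136 + 5·16·28 = 6016; k=3: 1176 + 0 + 5·7·28 = 2156.
Minimum: 2156 at k=3.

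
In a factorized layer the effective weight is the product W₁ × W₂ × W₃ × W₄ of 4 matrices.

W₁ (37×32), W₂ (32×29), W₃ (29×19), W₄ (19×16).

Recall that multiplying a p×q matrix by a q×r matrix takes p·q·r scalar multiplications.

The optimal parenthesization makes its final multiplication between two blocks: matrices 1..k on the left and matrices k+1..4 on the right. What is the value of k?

Adjacent pairs: W₁W₂ = 37·32·29 = 34336; W₂W₃ = 32·29·19 = 17632; W₃W₄ = 29·19·16 = 8816.
Length 3: W₁..W₃: k=1: 0+17632+37·32·19=40128; k=2: 34336+0+37·29·19=54723 → min 40128 | W₂..W₄: k=2: 0+8816+32·29·16=23664; k=3: 17632+0+32·19·16=27360 → min 23664.
Top-level splits: k=1: (W₁..W₁)·(W₂..W₄) → 0+23664+37·32·16 = 42608; k=2: (W₁..W₂)·(W₃..W₄) → 34336+8816+37·29·16 = 60320; k=3: (W₁..W₃)·(W₄..W₄) → 40128+0+37·19·16 = 51376.
Best split is after W₁, i.e. k = 1.

1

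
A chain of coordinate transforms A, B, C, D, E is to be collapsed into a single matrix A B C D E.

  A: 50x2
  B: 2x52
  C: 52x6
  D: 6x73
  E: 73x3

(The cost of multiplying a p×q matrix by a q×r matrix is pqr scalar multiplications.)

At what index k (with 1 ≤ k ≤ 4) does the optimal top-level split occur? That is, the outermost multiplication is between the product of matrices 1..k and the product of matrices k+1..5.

Adjacent pairs: AB = 50·2·52 = 5200; BC = 2·52·6 = 624; CD = 52·6·73 = 22776; DE = 6·73·3 = 1314.
Length 3: A..C: k=1: 0+624+50·2·6=1224; k=2: 5200+0+50·52·6=20800 → min 1224 | B..D: k=2: 0+22776+2·52·73=30368; k=3: 624+0+2·6·73=1500 → min 1500 | C..E: k=3: 0+1314+52·6·3=2250; k=4: 22776+0+52·73·3=34164 → min 2250.
Length 4: A..D: k=1: 0+1500+50·2·73=8800; k=2: 5200+22776+50·52·73=217776; k=3: 1224+0+50·6·73=23124 → min 8800 | B..E: k=2: 0+2250+2·52·3=2562; k=3: 624+1314+2·6·3=1974; k=4: 1500+0+2·73·3=1938 → min 1938.
Top-level splits: k=1: (A..A)·(B..E) → 0+1938+50·2·3 = 2238; k=2: (A..B)·(C..E) → 5200+2250+50·52·3 = 15250; k=3: (A..C)·(D..E) → 1224+1314+50·6·3 = 3438; k=4: (A..D)·(E..E) → 8800+0+50·73·3 = 19750.
Best split is after A, i.e. k = 1.

1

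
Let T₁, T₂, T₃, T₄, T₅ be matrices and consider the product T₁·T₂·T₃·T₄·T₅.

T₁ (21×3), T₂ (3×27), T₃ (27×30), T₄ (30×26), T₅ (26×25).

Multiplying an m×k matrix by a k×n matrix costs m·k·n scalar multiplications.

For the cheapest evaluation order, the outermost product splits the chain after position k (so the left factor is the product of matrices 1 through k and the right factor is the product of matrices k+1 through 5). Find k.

1

Adjacent pairs: T₁T₂ = 21·3·27 = 1701; T₂T₃ = 3·27·30 = 2430; T₃T₄ = 27·30·26 = 21060; T₄T₅ = 30·26·25 = 19500.
Length 3: T₁..T₃: k=1: 0+2430+21·3·30=4320; k=2: 1701+0+21·27·30=18711 → min 4320 | T₂..T₄: k=2: 0+21060+3·27·26=23166; k=3: 2430+0+3·30·26=4770 → min 4770 | T₃..T₅: k=3: 0+19500+27·30·25=39750; k=4: 21060+0+27·26·25=38610 → min 38610.
Length 4: T₁..T₄: k=1: 0+4770+21·3·26=6408; k=2: 1701+21060+21·27·26=37503; k=3: 4320+0+21·30·26=20700 → min 6408 | T₂..T₅: k=2: 0+38610+3·27·25=40635; k=3: 2430+19500+3·30·25=24180; k=4: 4770+0+3·26·25=6720 → min 6720.
Top-level splits: k=1: (T₁..T₁)·(T₂..T₅) → 0+6720+21·3·25 = 8295; k=2: (T₁..T₂)·(T₃..T₅) → 1701+38610+21·27·25 = 54486; k=3: (T₁..T₃)·(T₄..T₅) → 4320+19500+21·30·25 = 39570; k=4: (T₁..T₄)·(T₅..T₅) → 6408+0+21·26·25 = 20058.
Best split is after T₁, i.e. k = 1.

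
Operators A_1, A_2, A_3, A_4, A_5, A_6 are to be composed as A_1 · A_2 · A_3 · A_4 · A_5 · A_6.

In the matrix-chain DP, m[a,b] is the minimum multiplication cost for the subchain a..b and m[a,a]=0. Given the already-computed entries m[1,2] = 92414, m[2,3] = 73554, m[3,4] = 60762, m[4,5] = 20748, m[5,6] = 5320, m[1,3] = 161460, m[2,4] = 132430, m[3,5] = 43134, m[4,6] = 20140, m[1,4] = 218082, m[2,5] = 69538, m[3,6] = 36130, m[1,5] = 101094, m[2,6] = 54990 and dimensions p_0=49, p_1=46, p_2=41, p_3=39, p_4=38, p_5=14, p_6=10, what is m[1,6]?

m[1,6] = min over k∈[1,5] of m[1,k]+m[k+1,6]+p_{0}·p_k·p_{6}.
k=1: 0 + 54990 + 49·46·10 = 77530; k=2: 92414 + 36130 + 49·41·10 = 148634; k=3: 161460 + 20140 + 49·39·10 = 200710; k=4: 218082 + 5320 + 49·38·10 = 242022; k=5: 101094 + 0 + 49·14·10 = 107954.
Minimum: 77530 at k=1.

77530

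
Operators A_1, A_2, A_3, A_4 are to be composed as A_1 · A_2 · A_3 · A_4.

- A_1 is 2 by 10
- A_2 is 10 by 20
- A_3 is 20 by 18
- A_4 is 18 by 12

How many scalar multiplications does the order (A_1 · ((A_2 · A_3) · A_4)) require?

(A_2 · A_3): 10×20 by 20×18 → 10×18, cost 10·20·18 = 3600
((A_2 · A_3) · A_4): 10×18 by 18×12 → 10×12, cost 10·18·12 = 2160; cumulative 5760
(A_1 · ((A_2 · A_3) · A_4)): 2×10 by 10×12 → 2×12, cost 2·10·12 = 240; cumulative 6000
Total: 6000 scalar multiplications.

6000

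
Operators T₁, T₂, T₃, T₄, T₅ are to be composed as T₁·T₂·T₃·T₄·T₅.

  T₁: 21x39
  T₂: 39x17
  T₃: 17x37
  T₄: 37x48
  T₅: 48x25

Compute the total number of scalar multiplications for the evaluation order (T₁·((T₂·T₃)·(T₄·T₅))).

(T₂·T₃): 39×17 by 17×37 → 39×37, cost 39·17·37 = 24531
(T₄·T₅): 37×48 by 48×25 → 37×25, cost 37·48·25 = 44400
((T₂·T₃)·(T₄·T₅)): 39×37 by 37×25 → 39×25, cost 39·37·25 = 36075; cumulative 105006
(T₁·((T₂·T₃)·(T₄·T₅))): 21×39 by 39×25 → 21×25, cost 21·39·25 = 20475; cumulative 125481
Total: 125481 scalar multiplications.

125481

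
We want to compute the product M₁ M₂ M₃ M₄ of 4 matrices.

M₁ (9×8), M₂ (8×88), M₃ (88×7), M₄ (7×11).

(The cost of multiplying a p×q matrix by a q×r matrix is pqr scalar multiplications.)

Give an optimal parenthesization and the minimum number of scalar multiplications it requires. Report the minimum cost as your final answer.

6125

Adjacent pairs: M₁M₂ = 9·8·88 = 6336; M₂M₃ = 8·88·7 = 4928; M₃M₄ = 88·7·11 = 6776.
Length 3: M₁..M₃: k=1: 0+4928+9·8·7=5432; k=2: 6336+0+9·88·7=11880 → min 5432 | M₂..M₄: k=2: 0+6776+8·88·11=14520; k=3: 4928+0+8·7·11=5544 → min 5544.
Length 4: M₁..M₄: k=1: 0+5544+9·8·11=6336; k=2: 6336+6776+9·88·11=21824; k=3: 5432+0+9·7·11=6125 → min 6125.
Optimal parenthesization: ((M₁ (M₂ M₃)) M₄) with cost 6125.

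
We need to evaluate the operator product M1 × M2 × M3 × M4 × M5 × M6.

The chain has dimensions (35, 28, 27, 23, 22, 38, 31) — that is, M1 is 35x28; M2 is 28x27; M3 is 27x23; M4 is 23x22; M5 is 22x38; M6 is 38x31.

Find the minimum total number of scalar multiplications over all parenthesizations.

Adjacent pairs: M1M2 = 35·28·27 = 26460; M2M3 = 28·27·23 = 17388; M3M4 = 27·23·22 = 13662; M4M5 = 23·22·38 = 19228; M5M6 = 22·38·31 = 25916.
Length 3: M1..M3: k=1: 0+17388+35·28·23=39928; k=2: 26460+0+35·27·23=48195 → min 39928 | M2..M4: k=2: 0+13662+28·27·22=30294; k=3: 17388+0+28·23·22=31556 → min 30294 | M3..M5: k=3: 0+19228+27·23·38=42826; k=4: 13662+0+27·22·38=36234 → min 36234 | M4..M6: k=4: 0+25916+23·22·31=41602; k=5: 19228+0+23·38·31=46322 → min 41602.
Length 4: M1..M4: k=1: 0+30294+35·28·22=51854; k=2: 26460+13662+35·27·22=60912; k=3: 39928+0+35·23·22=57638 → min 51854 | M2..M5: k=2: 0+36234+28·27·38=64962; k=3: 17388+19228+28·23·38=61088; k=4: 30294+0+28·22·38=53702 → min 53702 | M3..M6: k=3: 0+41602+27·23·31=60853; k=4: 13662+25916+27·22·31=57992; k=5: 36234+0+27·38·31=68040 → min 57992.
Length 5: M1..M5: k=1: 0+53702+35·28·38=90942; k=2: 26460+36234+35·27·38=98604; k=3: 39928+19228+35·23·38=89746; k=4: 51854+0+35·22·38=81114 → min 81114 | M2..M6: k=2: 0+57992+28·27·31=81428; k=3: 17388+41602+28·23·31=78954; k=4: 30294+25916+28·22·31=75306; k=5: 53702+0+28·38·31=86686 → min 75306.
Length 6: M1..M6: k=1: 0+75306+35·28·31=105686; k=2: 26460+57992+35·27·31=113747; k=3: 39928+41602+35·23·31=106485; k=4: 51854+25916+35·22·31=101640; k=5: 81114+0+35·38·31=122344 → min 101640.
Optimal order: ((M1 × (M2 × (M3 × M4))) × (M5 × M6)) with cost 101640.

101640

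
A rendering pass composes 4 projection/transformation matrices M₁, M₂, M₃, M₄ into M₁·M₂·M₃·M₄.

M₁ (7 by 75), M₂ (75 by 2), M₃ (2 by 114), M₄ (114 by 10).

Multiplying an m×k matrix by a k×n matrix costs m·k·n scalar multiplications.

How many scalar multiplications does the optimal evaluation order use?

3470

Adjacent pairs: M₁M₂ = 7·75·2 = 1050; M₂M₃ = 75·2·114 = 17100; M₃M₄ = 2·114·10 = 2280.
Length 3: M₁..M₃: k=1: 0+17100+7·75·114=76950; k=2: 1050+0+7·2·114=2646 → min 2646 | M₂..M₄: k=2: 0+2280+75·2·10=3780; k=3: 17100+0+75·114·10=102600 → min 3780.
Length 4: M₁..M₄: k=1: 0+3780+7·75·10=9030; k=2: 1050+2280+7·2·10=3470; k=3: 2646+0+7·114·10=10626 → min 3470.
Optimal order: ((M₁·M₂)·(M₃·M₄)) with cost 3470.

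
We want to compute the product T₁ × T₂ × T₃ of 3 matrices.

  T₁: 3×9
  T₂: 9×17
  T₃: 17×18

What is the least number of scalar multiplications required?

1377

Order (T₁ × (T₂ × T₃)): (T₂ × T₃): 9×17 by 17×18 → 9×18, cost 9·17·18 = 2754; (T₁ × (T₂ × T₃)): 3×9 by 9×18 → 3×18, cost 3·9·18 = 486; cumulative 3240. Total 3240.
Order ((T₁ × T₂) × T₃): (T₁ × T₂): 3×9 by 9×17 → 3×17, cost 3·9·17 = 459; ((T₁ × T₂) × T₃): 3×17 by 17×18 → 3×18, cost 3·17·18 = 918; cumulative 1377. Total 1377.
Minimum: 1377.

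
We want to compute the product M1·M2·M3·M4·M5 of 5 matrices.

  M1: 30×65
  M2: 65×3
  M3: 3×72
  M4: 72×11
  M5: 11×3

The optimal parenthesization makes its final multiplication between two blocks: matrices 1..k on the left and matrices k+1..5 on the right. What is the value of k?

Adjacent pairs: M1M2 = 30·65·3 = 5850; M2M3 = 65·3·72 = 14040; M3M4 = 3·72·11 = 2376; M4M5 = 72·11·3 = 2376.
Length 3: M1..M3: k=1: 0+14040+30·65·72=154440; k=2: 5850+0+30·3·72=12330 → min 12330 | M2..M4: k=2: 0+2376+65·3·11=4521; k=3: 14040+0+65·72·11=65520 → min 4521 | M3..M5: k=3: 0+2376+3·72·3=3024; k=4: 2376+0+3·11·3=2475 → min 2475.
Length 4: M1..M4: k=1: 0+4521+30·65·11=25971; k=2: 5850+2376+30·3·11=9216; k=3: 12330+0+30·72·11=36090 → min 9216 | M2..M5: k=2: 0+2475+65·3·3=3060; k=3: 14040+2376+65·72·3=30456; k=4: 4521+0+65·11·3=6666 → min 3060.
Top-level splits: k=1: (M1..M1)·(M2..M5) → 0+3060+30·65·3 = 8910; k=2: (M1..M2)·(M3..M5) → 5850+2475+30·3·3 = 8595; k=3: (M1..M3)·(M4..M5) → 12330+2376+30·72·3 = 21186; k=4: (M1..M4)·(M5..M5) → 9216+0+30·11·3 = 10206.
Best split is after M2, i.e. k = 2.

2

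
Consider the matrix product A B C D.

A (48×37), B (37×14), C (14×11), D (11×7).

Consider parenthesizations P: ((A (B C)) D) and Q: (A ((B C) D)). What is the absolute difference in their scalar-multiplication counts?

7951

Order P = ((A (B C)) D): (B C): 37×14 by 14×11 → 37×11, cost 37·14·11 = 5698; (A (B C)): 48×37 by 37×11 → 48×11, cost 48·37·11 = 19536; cumulative 25234; ((A (B C)) D): 48×11 by 11×7 → 48×7, cost 48·11·7 = 3696; cumulative 28930. Total 28930.
Order Q = (A ((B C) D)): (B C): 37×14 by 14×11 → 37×11, cost 37·14·11 = 5698; ((B C) D): 37×11 by 11×7 → 37×7, cost 37·11·7 = 2849; cumulative 8547; (A ((B C) D)): 48×37 by 37×7 → 48×7, cost 48·37·7 = 12432; cumulative 20979. Total 20979.
Difference: |28930 − 20979| = 7951.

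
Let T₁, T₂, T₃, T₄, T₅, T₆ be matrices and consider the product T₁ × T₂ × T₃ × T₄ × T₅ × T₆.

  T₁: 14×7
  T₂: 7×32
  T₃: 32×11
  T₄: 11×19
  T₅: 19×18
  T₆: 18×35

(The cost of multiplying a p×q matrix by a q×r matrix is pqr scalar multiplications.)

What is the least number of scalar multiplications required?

Adjacent pairs: T₁T₂ = 14·7·32 = 3136; T₂T₃ = 7·32·11 = 2464; T₃T₄ = 32·11·19 = 6688; T₄T₅ = 11·19·18 = 3762; T₅T₆ = 19·18·35 = 11970.
Length 3: T₁..T₃: k=1: 0+2464+14·7·11=3542; k=2: 3136+0+14·32·11=8064 → min 3542 | T₂..T₄: k=2: 0+6688+7·32·19=10944; k=3: 2464+0+7·11·19=3927 → min 3927 | T₃..T₅: k=3: 0+3762+32·11·18=10098; k=4: 6688+0+32·19·18=17632 → min 10098 | T₄..T₆: k=4: 0+11970+11·19·35=19285; k=5: 3762+0+11·18·35=10692 → min 10692.
Length 4: T₁..T₄: k=1: 0+3927+14·7·19=5789; k=2: 3136+6688+14·32·19=18336; k=3: 3542+0+14·11·19=6468 → min 5789 | T₂..T₅: k=2: 0+10098+7·32·18=14130; k=3: 2464+3762+7·11·18=7612; k=4: 3927+0+7·19·18=6321 → min 6321 | T₃..T₆: k=3: 0+10692+32·11·35=23012; k=4: 6688+11970+32·19·35=39938; k=5: 10098+0+32·18·35=30258 → min 23012.
Length 5: T₁..T₅: k=1: 0+6321+14·7·18=8085; k=2: 3136+10098+14·32·18=21298; k=3: 3542+3762+14·11·18=10076; k=4: 5789+0+14·19·18=10577 → min 8085 | T₂..T₆: k=2: 0+23012+7·32·35=30852; k=3: 2464+10692+7·11·35=15851; k=4: 3927+11970+7·19·35=20552; k=5: 6321+0+7·18·35=10731 → min 10731.
Length 6: T₁..T₆: k=1: 0+10731+14·7·35=14161; k=2: 3136+23012+14·32·35=41828; k=3: 3542+10692+14·11·35=19624; k=4: 5789+11970+14·19·35=27069; k=5: 8085+0+14·18·35=16905 → min 14161.
Optimal order: (T₁ × ((((T₂ × T₃) × T₄) × T₅) × T₆)) with cost 14161.

14161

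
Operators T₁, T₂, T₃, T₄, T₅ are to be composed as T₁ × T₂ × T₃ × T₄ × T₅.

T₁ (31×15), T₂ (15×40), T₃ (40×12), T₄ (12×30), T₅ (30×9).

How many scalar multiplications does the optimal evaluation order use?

16245

Adjacent pairs: T₁T₂ = 31·15·40 = 18600; T₂T₃ = 15·40·12 = 7200; T₃T₄ = 40·12·30 = 14400; T₄T₅ = 12·30·9 = 3240.
Length 3: T₁..T₃: k=1: 0+7200+31·15·12=12780; k=2: 18600+0+31·40·12=33480 → min 12780 | T₂..T₄: k=2: 0+14400+15·40·30=32400; k=3: 7200+0+15·12·30=12600 → min 12600 | T₃..T₅: k=3: 0+3240+40·12·9=7560; k=4: 14400+0+40·30·9=25200 → min 7560.
Length 4: T₁..T₄: k=1: 0+12600+31·15·30=26550; k=2: 18600+14400+31·40·30=70200; k=3: 12780+0+31·12·30=23940 → min 23940 | T₂..T₅: k=2: 0+7560+15·40·9=12960; k=3: 7200+3240+15·12·9=12060; k=4: 12600+0+15·30·9=16650 → min 12060.
Length 5: T₁..T₅: k=1: 0+12060+31·15·9=16245; k=2: 18600+7560+31·40·9=37320; k=3: 12780+3240+31·12·9=19368; k=4: 23940+0+31·30·9=32310 → min 16245.
Optimal order: (T₁ × ((T₂ × T₃) × (T₄ × T₅))) with cost 16245.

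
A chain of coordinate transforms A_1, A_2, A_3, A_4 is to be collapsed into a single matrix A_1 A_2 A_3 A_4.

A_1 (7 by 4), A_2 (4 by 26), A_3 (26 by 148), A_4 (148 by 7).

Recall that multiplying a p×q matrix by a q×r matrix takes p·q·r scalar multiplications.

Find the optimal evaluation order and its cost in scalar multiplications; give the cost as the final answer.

19732

Adjacent pairs: A_1A_2 = 7·4·26 = 728; A_2A_3 = 4·26·148 = 15392; A_3A_4 = 26·148·7 = 26936.
Length 3: A_1..A_3: k=1: 0+15392+7·4·148=19536; k=2: 728+0+7·26·148=27664 → min 19536 | A_2..A_4: k=2: 0+26936+4·26·7=27664; k=3: 15392+0+4·148·7=19536 → min 19536.
Length 4: A_1..A_4: k=1: 0+19536+7·4·7=19732; k=2: 728+26936+7·26·7=28938; k=3: 19536+0+7·148·7=26788 → min 19732.
Optimal parenthesization: (A_1 ((A_2 A_3) A_4)) with cost 19732.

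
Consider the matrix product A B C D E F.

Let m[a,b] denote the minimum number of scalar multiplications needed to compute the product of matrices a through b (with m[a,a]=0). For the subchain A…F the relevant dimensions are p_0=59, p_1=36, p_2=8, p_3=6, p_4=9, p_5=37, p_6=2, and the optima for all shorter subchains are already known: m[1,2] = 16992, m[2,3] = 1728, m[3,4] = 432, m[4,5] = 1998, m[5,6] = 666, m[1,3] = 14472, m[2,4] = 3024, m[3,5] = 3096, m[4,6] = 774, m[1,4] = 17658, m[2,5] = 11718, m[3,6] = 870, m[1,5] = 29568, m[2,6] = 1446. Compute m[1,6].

5694

m[1,6] = min over k∈[1,5] of m[1,k]+m[k+1,6]+p_{0}·p_k·p_{6}.
k=1: 0 + 1446 + 59·36·2 = 5694; k=2: 16992 + 870 + 59·8·2 = 18806; k=3: 14472 + 774 + 59·6·2 = 15954; k=4: 17658 + 666 + 59·9·2 = 19386; k=5: 29568 + 0 + 59·37·2 = 33934.
Minimum: 5694 at k=1.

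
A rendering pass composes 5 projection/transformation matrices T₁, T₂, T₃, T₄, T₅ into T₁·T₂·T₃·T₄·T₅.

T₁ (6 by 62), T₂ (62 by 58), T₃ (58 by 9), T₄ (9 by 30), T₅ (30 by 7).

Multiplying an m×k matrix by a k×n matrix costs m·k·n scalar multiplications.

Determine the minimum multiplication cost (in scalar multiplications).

26976

Adjacent pairs: T₁T₂ = 6·62·58 = 21576; T₂T₃ = 62·58·9 = 32364; T₃T₄ = 58·9·30 = 15660; T₄T₅ = 9·30·7 = 1890.
Length 3: T₁..T₃: k=1: 0+32364+6·62·9=35712; k=2: 21576+0+6·58·9=24708 → min 24708 | T₂..T₄: k=2: 0+15660+62·58·30=123540; k=3: 32364+0+62·9·30=49104 → min 49104 | T₃..T₅: k=3: 0+1890+58·9·7=5544; k=4: 15660+0+58·30·7=27840 → min 5544.
Length 4: T₁..T₄: k=1: 0+49104+6·62·30=60264; k=2: 21576+15660+6·58·30=47676; k=3: 24708+0+6·9·30=26328 → min 26328 | T₂..T₅: k=2: 0+5544+62·58·7=30716; k=3: 32364+1890+62·9·7=38160; k=4: 49104+0+62·30·7=62124 → min 30716.
Length 5: T₁..T₅: k=1: 0+30716+6·62·7=33320; k=2: 21576+5544+6·58·7=29556; k=3: 24708+1890+6·9·7=26976; k=4: 26328+0+6·30·7=27588 → min 26976.
Optimal order: (((T₁·T₂)·T₃)·(T₄·T₅)) with cost 26976.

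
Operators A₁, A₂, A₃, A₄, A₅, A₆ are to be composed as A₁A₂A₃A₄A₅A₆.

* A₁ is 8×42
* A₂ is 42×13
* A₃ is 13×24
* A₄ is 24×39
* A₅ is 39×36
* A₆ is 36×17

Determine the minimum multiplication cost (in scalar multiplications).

Adjacent pairs: A₁A₂ = 8·42·13 = 4368; A₂A₃ = 42·13·24 = 13104; A₃A₄ = 13·24·39 = 12168; A₄A₅ = 24·39·36 = 33696; A₅A₆ = 39·36·17 = 23868.
Length 3: A₁..A₃: k=1: 0+13104+8·42·24=21168; k=2: 4368+0+8·13·24=6864 → min 6864 | A₂..A₄: k=2: 0+12168+42·13·39=33462; k=3: 13104+0+42·24·39=52416 → min 33462 | A₃..A₅: k=3: 0+33696+13·24·36=44928; k=4: 12168+0+13·39·36=30420 → min 30420 | A₄..A₆: k=4: 0+23868+24·39·17=39780; k=5: 33696+0+24·36·17=48384 → min 39780.
Length 4: A₁..A₄: k=1: 0+33462+8·42·39=46566; k=2: 4368+12168+8·13·39=20592; k=3: 6864+0+8·24·39=14352 → min 14352 | A₂..A₅: k=2: 0+30420+42·13·36=50076; k=3: 13104+33696+42·24·36=83088; k=4: 33462+0+42·39·36=92430 → min 50076 | A₃..A₆: k=3: 0+39780+13·24·17=45084; k=4: 12168+23868+13·39·17=44655; k=5: 30420+0+13·36·17=38376 → min 38376.
Length 5: A₁..A₅: k=1: 0+50076+8·42·36=62172; k=2: 4368+30420+8·13·36=38532; k=3: 6864+33696+8·24·36=47472; k=4: 14352+0+8·39·36=25584 → min 25584 | A₂..A₆: k=2: 0+38376+42·13·17=47658; k=3: 13104+39780+42·24·17=70020; k=4: 33462+23868+42·39·17=85176; k=5: 50076+0+42·36·17=75780 → min 47658.
Length 6: A₁..A₆: k=1: 0+47658+8·42·17=53370; k=2: 4368+38376+8·13·17=44512; k=3: 6864+39780+8·24·17=49908; k=4: 14352+23868+8·39·17=43524; k=5: 25584+0+8·36·17=30480 → min 30480.
Optimal order: (((((A₁A₂)A₃)A₄)A₅)A₆) with cost 30480.

30480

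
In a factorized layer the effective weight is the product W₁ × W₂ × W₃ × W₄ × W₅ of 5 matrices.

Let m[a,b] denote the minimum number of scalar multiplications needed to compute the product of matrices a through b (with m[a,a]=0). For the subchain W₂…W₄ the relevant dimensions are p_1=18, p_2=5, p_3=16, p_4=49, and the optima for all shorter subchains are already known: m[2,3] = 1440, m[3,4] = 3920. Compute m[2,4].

8330

m[2,4] = min over k∈[2,3] of m[2,k]+m[k+1,4]+p_{1}·p_k·p_{4}.
k=2: 0 + 3920 + 18·5·49 = 8330; k=3: 1440 + 0 + 18·16·49 = 15552.
Minimum: 8330 at k=2.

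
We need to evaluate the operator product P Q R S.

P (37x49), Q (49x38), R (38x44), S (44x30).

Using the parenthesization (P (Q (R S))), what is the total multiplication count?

160410

(R S): 38×44 by 44×30 → 38×30, cost 38·44·30 = 50160
(Q (R S)): 49×38 by 38×30 → 49×30, cost 49·38·30 = 55860; cumulative 106020
(P (Q (R S))): 37×49 by 49×30 → 37×30, cost 37·49·30 = 54390; cumulative 160410
Total: 160410 scalar multiplications.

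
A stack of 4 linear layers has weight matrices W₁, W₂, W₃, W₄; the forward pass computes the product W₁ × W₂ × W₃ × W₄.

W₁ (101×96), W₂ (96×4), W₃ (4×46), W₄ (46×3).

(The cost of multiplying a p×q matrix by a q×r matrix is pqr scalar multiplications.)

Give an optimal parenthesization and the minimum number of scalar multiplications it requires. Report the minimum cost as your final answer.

Adjacent pairs: W₁W₂ = 101·96·4 = 38784; W₂W₃ = 96·4·46 = 17664; W₃W₄ = 4·46·3 = 552.
Length 3: W₁..W₃: k=1: 0+17664+101·96·46=463680; k=2: 38784+0+101·4·46=57368 → min 57368 | W₂..W₄: k=2: 0+552+96·4·3=1704; k=3: 17664+0+96·46·3=30912 → min 1704.
Length 4: W₁..W₄: k=1: 0+1704+101·96·3=30792; k=2: 38784+552+101·4·3=40548; k=3: 57368+0+101·46·3=71306 → min 30792.
Optimal parenthesization: (W₁ × (W₂ × (W₃ × W₄))) with cost 30792.

30792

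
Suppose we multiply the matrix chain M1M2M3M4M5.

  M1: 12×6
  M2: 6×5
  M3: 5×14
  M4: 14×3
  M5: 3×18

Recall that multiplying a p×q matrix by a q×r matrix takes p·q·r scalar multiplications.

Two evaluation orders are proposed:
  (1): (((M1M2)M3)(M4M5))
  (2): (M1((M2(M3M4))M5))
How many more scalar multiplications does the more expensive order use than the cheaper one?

3060

Order (1) = (((M1M2)M3)(M4M5)): (M1M2): 12×6 by 6×5 → 12×5, cost 12·6·5 = 360; ((M1M2)M3): 12×5 by 5×14 → 12×14, cost 12·5·14 = 840; cumulative 1200; (M4M5): 14×3 by 3×18 → 14×18, cost 14·3·18 = 756; (((M1M2)M3)(M4M5)): 12×14 by 14×18 → 12×18, cost 12·14·18 = 3024; cumulative 4980. Total 4980.
Order (2) = (M1((M2(M3M4))M5)): (M3M4): 5×14 by 14×3 → 5×3, cost 5·14·3 = 210; (M2(M3M4)): 6×5 by 5×3 → 6×3, cost 6·5·3 = 90; cumulative 300; ((M2(M3M4))M5): 6×3 by 3×18 → 6×18, cost 6·3·18 = 324; cumulative 624; (M1((M2(M3M4))M5)): 12×6 by 6×18 → 12×18, cost 12·6·18 = 1296; cumulative 1920. Total 1920.
Difference: |4980 − 1920| = 3060.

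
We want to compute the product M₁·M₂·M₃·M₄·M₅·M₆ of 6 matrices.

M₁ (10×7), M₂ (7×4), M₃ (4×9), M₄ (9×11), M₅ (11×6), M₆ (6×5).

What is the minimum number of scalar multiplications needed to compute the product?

1260

Adjacent pairs: M₁M₂ = 10·7·4 = 280; M₂M₃ = 7·4·9 = 252; M₃M₄ = 4·9·11 = 396; M₄M₅ = 9·11·6 = 594; M₅M₆ = 11·6·5 = 330.
Length 3: M₁..M₃: k=1: 0+252+10·7·9=882; k=2: 280+0+10·4·9=640 → min 640 | M₂..M₄: k=2: 0+396+7·4·11=704; k=3: 252+0+7·9·11=945 → min 704 | M₃..M₅: k=3: 0+594+4·9·6=810; k=4: 396+0+4·11·6=660 → min 660 | M₄..M₆: k=4: 0+330+9·11·5=825; k=5: 594+0+9·6·5=864 → min 825.
Length 4: M₁..M₄: k=1: 0+704+10·7·11=1474; k=2: 280+396+10·4·11=1116; k=3: 640+0+10·9·11=1630 → min 1116 | M₂..M₅: k=2: 0+660+7·4·6=828; k=3: 252+594+7·9·6=1224; k=4: 704+0+7·11·6=1166 → min 828 | M₃..M₆: k=3: 0+825+4·9·5=1005; k=4: 396+330+4·11·5=946; k=5: 660+0+4·6·5=780 → min 780.
Length 5: M₁..M₅: k=1: 0+828+10·7·6=1248; k=2: 280+660+10·4·6=1180; k=3: 640+594+10·9·6=1774; k=4: 1116+0+10·11·6=1776 → min 1180 | M₂..M₆: k=2: 0+780+7·4·5=920; k=3: 252+825+7·9·5=1392; k=4: 704+330+7·11·5=1419; k=5: 828+0+7·6·5=1038 → min 920.
Length 6: M₁..M₆: k=1: 0+920+10·7·5=1270; k=2: 280+780+10·4·5=1260; k=3: 640+825+10·9·5=1915; k=4: 1116+330+10·11·5=1996; k=5: 1180+0+10·6·5=1480 → min 1260.
Optimal order: ((M₁·M₂)·(((M₃·M₄)·M₅)·M₆)) with cost 1260.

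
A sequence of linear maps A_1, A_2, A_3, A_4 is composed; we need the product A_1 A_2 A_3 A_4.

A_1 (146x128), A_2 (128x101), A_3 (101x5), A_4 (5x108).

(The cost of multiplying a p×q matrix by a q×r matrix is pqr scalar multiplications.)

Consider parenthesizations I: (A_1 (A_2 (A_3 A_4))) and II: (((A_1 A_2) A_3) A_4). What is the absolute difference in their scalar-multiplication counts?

1429010

Order I = (A_1 (A_2 (A_3 A_4))): (A_3 A_4): 101×5 by 5×108 → 101×108, cost 101·5·108 = 54540; (A_2 (A_3 A_4)): 128×101 by 101×108 → 128×108, cost 128·101·108 = 1396224; cumulative 1450764; (A_1 (A_2 (A_3 A_4))): 146×128 by 128×108 → 146×108, cost 146·128·108 = 2018304; cumulative 3469068. Total 3469068.
Order II = (((A_1 A_2) A_3) A_4): (A_1 A_2): 146×128 by 128×101 → 146×101, cost 146·128·101 = 1887488; ((A_1 A_2) A_3): 146×101 by 101×5 → 146×5, cost 146·101·5 = 73730; cumulative 1961218; (((A_1 A_2) A_3) A_4): 146×5 by 5×108 → 146×108, cost 146·5·108 = 78840; cumulative 2040058. Total 2040058.
Difference: |3469068 − 2040058| = 1429010.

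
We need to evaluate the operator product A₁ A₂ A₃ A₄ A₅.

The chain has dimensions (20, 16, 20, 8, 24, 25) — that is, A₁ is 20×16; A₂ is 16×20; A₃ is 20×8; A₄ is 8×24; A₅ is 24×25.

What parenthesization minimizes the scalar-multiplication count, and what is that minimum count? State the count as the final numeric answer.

13920

Adjacent pairs: A₁A₂ = 20·16·20 = 6400; A₂A₃ = 16·20·8 = 2560; A₃A₄ = 20·8·24 = 3840; A₄A₅ = 8·24·25 = 4800.
Length 3: A₁..A₃: k=1: 0+2560+20·16·8=5120; k=2: 6400+0+20·20·8=9600 → min 5120 | A₂..A₄: k=2: 0+3840+16·20·24=11520; k=3: 2560+0+16·8·24=5632 → min 5632 | A₃..A₅: k=3: 0+4800+20·8·25=8800; k=4: 3840+0+20·24·25=15840 → min 8800.
Length 4: A₁..A₄: k=1: 0+5632+20·16·24=13312; k=2: 6400+3840+20·20·24=19840; k=3: 5120+0+20·8·24=8960 → min 8960 | A₂..A₅: k=2: 0+8800+16·20·25=16800; k=3: 2560+4800+16·8·25=10560; k=4: 5632+0+16·24·25=15232 → min 10560.
Length 5: A₁..A₅: k=1: 0+10560+20·16·25=18560; k=2: 6400+8800+20·20·25=25200; k=3: 5120+4800+20·8·25=13920; k=4: 8960+0+20·24·25=20960 → min 13920.
Optimal parenthesization: ((A₁ (A₂ A₃)) (A₄ A₅)) with cost 13920.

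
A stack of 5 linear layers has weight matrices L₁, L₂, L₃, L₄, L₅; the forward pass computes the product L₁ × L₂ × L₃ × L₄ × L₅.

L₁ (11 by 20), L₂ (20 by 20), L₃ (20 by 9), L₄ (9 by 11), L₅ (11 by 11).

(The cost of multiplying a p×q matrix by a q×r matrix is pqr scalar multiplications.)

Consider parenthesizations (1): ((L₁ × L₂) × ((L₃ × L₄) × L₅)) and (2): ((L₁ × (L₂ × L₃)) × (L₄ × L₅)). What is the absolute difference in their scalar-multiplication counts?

3462

Order (1) = ((L₁ × L₂) × ((L₃ × L₄) × L₅)): (L₁ × L₂): 11×20 by 20×20 → 11×20, cost 11·20·20 = 4400; (L₃ × L₄): 20×9 by 9×11 → 20×11, cost 20·9·11 = 1980; ((L₃ × L₄) × L₅): 20×11 by 11×11 → 20×11, cost 20·11·11 = 2420; cumulative 4400; ((L₁ × L₂) × ((L₃ × L₄) × L₅)): 11×20 by 20×11 → 11×11, cost 11·20·11 = 2420; cumulative 11220. Total 11220.
Order (2) = ((L₁ × (L₂ × L₃)) × (L₄ × L₅)): (L₂ × L₃): 20×20 by 20×9 → 20×9, cost 20·20·9 = 3600; (L₁ × (L₂ × L₃)): 11×20 by 20×9 → 11×9, cost 11·20·9 = 1980; cumulative 5580; (L₄ × L₅): 9×11 by 11×11 → 9×11, cost 9·11·11 = 1089; ((L₁ × (L₂ × L₃)) × (L₄ × L₅)): 11×9 by 9×11 → 11×11, cost 11·9·11 = 1089; cumulative 7758. Total 7758.
Difference: |11220 − 7758| = 3462.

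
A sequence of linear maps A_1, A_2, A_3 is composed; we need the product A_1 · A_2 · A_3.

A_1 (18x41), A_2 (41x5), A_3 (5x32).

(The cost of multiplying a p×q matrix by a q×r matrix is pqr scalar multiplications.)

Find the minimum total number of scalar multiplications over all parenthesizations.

Order (A_1 · (A_2 · A_3)): (A_2 · A_3): 41×5 by 5×32 → 41×32, cost 41·5·32 = 6560; (A_1 · (A_2 · A_3)): 18×41 by 41×32 → 18×32, cost 18·41·32 = 23616; cumulative 30176. Total 30176.
Order ((A_1 · A_2) · A_3): (A_1 · A_2): 18×41 by 41×5 → 18×5, cost 18·41·5 = 3690; ((A_1 · A_2) · A_3): 18×5 by 5×32 → 18×32, cost 18·5·32 = 2880; cumulative 6570. Total 6570.
Minimum: 6570.

6570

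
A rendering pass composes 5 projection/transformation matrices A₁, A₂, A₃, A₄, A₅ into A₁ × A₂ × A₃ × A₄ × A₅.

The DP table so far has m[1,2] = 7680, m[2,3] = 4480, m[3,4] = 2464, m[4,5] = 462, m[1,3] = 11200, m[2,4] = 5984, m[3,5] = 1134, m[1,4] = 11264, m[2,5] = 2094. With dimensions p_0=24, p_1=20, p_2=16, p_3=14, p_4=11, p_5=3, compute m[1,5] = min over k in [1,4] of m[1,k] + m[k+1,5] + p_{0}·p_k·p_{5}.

m[1,5] = min over k∈[1,4] of m[1,k]+m[k+1,5]+p_{0}·p_k·p_{5}.
k=1: 0 + 2094 + 24·20·3 = 3534; k=2: 7680 + 1134 + 24·16·3 = 9966; k=3: 11200 + 462 + 24·14·3 = 12670; k=4: 11264 + 0 + 24·11·3 = 12056.
Minimum: 3534 at k=1.

3534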